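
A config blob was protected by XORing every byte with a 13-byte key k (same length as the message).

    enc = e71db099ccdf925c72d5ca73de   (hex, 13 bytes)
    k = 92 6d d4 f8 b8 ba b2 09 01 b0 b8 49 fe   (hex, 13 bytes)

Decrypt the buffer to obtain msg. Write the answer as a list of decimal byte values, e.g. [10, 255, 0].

XOR is its own inverse, so applying the key byte-wise gives the result directly.
e7 ^ 92 = 75
1d ^ 6d = 70
b0 ^ d4 = 64
99 ^ f8 = 61
cc ^ b8 = 74
df ^ ba = 65
92 ^ b2 = 20
5c ^ 09 = 55
72 ^ 01 = 73
d5 ^ b0 = 65
ca ^ b8 = 72
73 ^ 49 = 3a
de ^ fe = 20

[117, 112, 100, 97, 116, 101, 32, 85, 115, 101, 114, 58, 32]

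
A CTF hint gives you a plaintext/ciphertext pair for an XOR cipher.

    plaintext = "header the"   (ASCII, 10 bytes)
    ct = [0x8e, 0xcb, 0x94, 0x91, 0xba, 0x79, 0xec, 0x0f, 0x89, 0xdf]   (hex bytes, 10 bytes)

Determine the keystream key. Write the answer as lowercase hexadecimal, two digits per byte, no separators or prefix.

Since ct = plaintext ⊕ key, XORing both sides with plaintext gives key = plaintext ⊕ ct.
byte 0: 68 XOR 8e = e6
byte 1: 65 XOR cb = ae
byte 2: 61 XOR 94 = f5
byte 3: 64 XOR 91 = f5
byte 4: 65 XOR ba = df
byte 5: 72 XOR 79 = 0b
byte 6: 20 XOR ec = cc
byte 7: 74 XOR 0f = 7b
byte 8: 68 XOR 89 = e1
byte 9: 65 XOR df = ba

e6aef5f5df0bcc7be1ba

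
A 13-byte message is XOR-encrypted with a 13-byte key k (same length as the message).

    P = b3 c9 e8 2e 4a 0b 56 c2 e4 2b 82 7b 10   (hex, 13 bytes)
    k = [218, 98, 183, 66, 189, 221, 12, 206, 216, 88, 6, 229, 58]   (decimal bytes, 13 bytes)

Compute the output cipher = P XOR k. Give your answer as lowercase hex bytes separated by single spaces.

XOR is its own inverse, so applying the key byte-wise gives the result directly.
byte 0: b3 ⊕ da = 69
byte 1: c9 ⊕ 62 = ab
byte 2: e8 ⊕ b7 = 5f
byte 3: 2e ⊕ 42 = 6c
byte 4: 4a ⊕ bd = f7
byte 5: 0b ⊕ dd = d6
byte 6: 56 ⊕ 0c = 5a
byte 7: c2 ⊕ ce = 0c
byte 8: e4 ⊕ d8 = 3c
byte 9: 2b ⊕ 58 = 73
byte 10: 82 ⊕ 06 = 84
byte 11: 7b ⊕ e5 = 9e
byte 12: 10 ⊕ 3a = 2a

69 ab 5f 6c f7 d6 5a 0c 3c 73 84 9e 2a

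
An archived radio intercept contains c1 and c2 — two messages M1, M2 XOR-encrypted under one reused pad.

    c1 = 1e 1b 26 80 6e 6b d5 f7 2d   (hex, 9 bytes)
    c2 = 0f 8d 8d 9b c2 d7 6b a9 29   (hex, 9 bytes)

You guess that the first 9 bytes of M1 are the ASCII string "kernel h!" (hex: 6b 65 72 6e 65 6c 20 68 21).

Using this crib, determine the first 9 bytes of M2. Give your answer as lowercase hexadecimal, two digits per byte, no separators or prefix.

First, c1 ⊕ c2 = (M1 ⊕ K) ⊕ (M2 ⊕ K) = M1 ⊕ M2, so the key drops out. Then M2 = (M1 ⊕ M2) ⊕ M1 over the first 9 bytes.
byte 0: (1e XOR 0f) XOR 6b = 11 XOR 6b = 7a
byte 1: (1b XOR 8d) XOR 65 = 96 XOR 65 = f3
byte 2: (26 XOR 8d) XOR 72 = ab XOR 72 = d9
byte 3: (80 XOR 9b) XOR 6e = 1b XOR 6e = 75
byte 4: (6e XOR c2) XOR 65 = ac XOR 65 = c9
byte 5: (6b XOR d7) XOR 6c = bc XOR 6c = d0
byte 6: (d5 XOR 6b) XOR 20 = be XOR 20 = 9e
byte 7: (f7 XOR a9) XOR 68 = 5e XOR 68 = 36
byte 8: (2d XOR 29) XOR 21 = 04 XOR 21 = 25

7af3d975c9d09e3625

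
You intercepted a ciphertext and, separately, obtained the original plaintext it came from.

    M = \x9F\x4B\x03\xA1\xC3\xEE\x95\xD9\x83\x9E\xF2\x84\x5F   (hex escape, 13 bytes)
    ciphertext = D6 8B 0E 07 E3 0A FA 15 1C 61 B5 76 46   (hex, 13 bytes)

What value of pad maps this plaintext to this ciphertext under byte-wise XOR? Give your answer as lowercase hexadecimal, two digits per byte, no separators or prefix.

Since ciphertext = M ⊕ pad, XORing both sides with M gives pad = M ⊕ ciphertext.
159 XOR 214 =  73
 75 XOR 139 = 192
  3 XOR  14 =  13
161 XOR   7 = 166
195 XOR 227 =  32
238 XOR  10 = 228
149 XOR 250 = 111
217 XOR  21 = 204
131 XOR  28 = 159
158 XOR  97 = 255
242 XOR 181 =  71
132 XOR 118 = 242
 95 XOR  70 =  25

49c00da620e46fcc9fff47f219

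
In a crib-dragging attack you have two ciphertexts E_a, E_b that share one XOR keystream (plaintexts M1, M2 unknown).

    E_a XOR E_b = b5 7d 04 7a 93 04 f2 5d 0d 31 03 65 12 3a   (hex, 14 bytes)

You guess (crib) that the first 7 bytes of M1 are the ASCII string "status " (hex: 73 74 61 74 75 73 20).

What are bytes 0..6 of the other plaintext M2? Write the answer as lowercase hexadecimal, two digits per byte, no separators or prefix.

c609650ee677d2

Since E_a ⊕ E_b = M1 ⊕ M2, XORing with the guessed M1 bytes yields the corresponding M2 bytes: M2 = (E_a ⊕ E_b) ⊕ M1.
b5 xor 73 = c6
7d xor 74 = 09
04 xor 61 = 65
7a xor 74 = 0e
93 xor 75 = e6
04 xor 73 = 77
f2 xor 20 = d2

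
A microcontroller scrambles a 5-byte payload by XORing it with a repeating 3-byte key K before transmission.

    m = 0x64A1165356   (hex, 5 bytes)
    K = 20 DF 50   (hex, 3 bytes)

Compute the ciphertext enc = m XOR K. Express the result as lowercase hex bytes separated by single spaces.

The 3-byte key repeats, so the effective keystream is 20 df 50 20 df.
byte 0: 64 ^ 20 = 44
byte 1: a1 ^ df = 7e
byte 2: 16 ^ 50 = 46
byte 3: 53 ^ 20 = 73
byte 4: 56 ^ df = 89

44 7e 46 73 89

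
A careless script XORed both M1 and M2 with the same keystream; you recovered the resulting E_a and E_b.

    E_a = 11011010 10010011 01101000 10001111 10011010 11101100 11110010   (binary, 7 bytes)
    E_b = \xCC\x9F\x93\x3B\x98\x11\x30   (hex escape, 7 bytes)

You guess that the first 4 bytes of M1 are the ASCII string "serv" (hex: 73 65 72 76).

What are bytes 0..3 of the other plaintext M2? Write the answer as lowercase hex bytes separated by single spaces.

65 69 89 c2

First, E_a ⊕ E_b = (M1 ⊕ K) ⊕ (M2 ⊕ K) = M1 ⊕ M2, so the key drops out. Then M2 = (M1 ⊕ M2) ⊕ M1 over the first 4 bytes.
byte 0: (da XOR cc) XOR 73 = 16 XOR 73 = 65
byte 1: (93 XOR 9f) XOR 65 = 0c XOR 65 = 69
byte 2: (68 XOR 93) XOR 72 = fb XOR 72 = 89
byte 3: (8f XOR 3b) XOR 76 = b4 XOR 76 = c2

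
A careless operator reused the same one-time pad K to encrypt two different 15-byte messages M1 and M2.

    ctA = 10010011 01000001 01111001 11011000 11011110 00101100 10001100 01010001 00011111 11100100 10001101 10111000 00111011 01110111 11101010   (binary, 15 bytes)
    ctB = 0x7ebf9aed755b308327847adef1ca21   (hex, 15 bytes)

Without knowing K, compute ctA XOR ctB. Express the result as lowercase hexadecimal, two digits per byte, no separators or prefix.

ctA ⊕ ctB = (M1 ⊕ K) ⊕ (M2 ⊕ K) = M1 ⊕ M2 — the shared key cancels under XOR.
147 ^ 126 = 237
 65 ^ 191 = 254
121 ^ 154 = 227
216 ^ 237 =  53
222 ^ 117 = 171
 44 ^  91 = 119
140 ^  48 = 188
 81 ^ 131 = 210
 31 ^  39 =  56
228 ^ 132 =  96
141 ^ 122 = 247
184 ^ 222 = 102
 59 ^ 241 = 202
119 ^ 202 = 189
234 ^  33 = 203

edfee335ab77bcd23860f766cabdcb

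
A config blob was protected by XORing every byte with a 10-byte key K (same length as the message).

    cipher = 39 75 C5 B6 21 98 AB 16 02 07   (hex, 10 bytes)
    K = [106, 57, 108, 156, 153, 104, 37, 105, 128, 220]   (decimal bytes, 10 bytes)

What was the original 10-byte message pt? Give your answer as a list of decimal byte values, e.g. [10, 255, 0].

[83, 76, 169, 42, 184, 240, 142, 127, 130, 219]

00111001 ⊕ 01101010 = 01010011
01110101 ⊕ 00111001 = 01001100
11000101 ⊕ 01101100 = 10101001
10110110 ⊕ 10011100 = 00101010
00100001 ⊕ 10011001 = 10111000
10011000 ⊕ 01101000 = 11110000
10101011 ⊕ 00100101 = 10001110
00010110 ⊕ 01101001 = 01111111
00000010 ⊕ 10000000 = 10000010
00000111 ⊕ 11011100 = 11011011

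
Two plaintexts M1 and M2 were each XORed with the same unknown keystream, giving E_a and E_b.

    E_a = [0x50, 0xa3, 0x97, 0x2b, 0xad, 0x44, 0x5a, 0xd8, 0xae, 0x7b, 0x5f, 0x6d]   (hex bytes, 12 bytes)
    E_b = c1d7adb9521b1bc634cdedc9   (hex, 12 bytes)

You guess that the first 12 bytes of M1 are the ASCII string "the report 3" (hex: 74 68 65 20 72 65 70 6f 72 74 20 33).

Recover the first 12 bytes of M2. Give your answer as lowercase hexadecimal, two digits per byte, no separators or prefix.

e51c5fb28d3a3171e8c29297

First, E_a ⊕ E_b = (M1 ⊕ K) ⊕ (M2 ⊕ K) = M1 ⊕ M2, so the key drops out. Then M2 = (M1 ⊕ M2) ⊕ M1 over the first 12 bytes.
byte 0: (50 ^ c1) ^ 74 = 91 ^ 74 = e5
byte 1: (a3 ^ d7) ^ 68 = 74 ^ 68 = 1c
byte 2: (97 ^ ad) ^ 65 = 3a ^ 65 = 5f
byte 3: (2b ^ b9) ^ 20 = 92 ^ 20 = b2
byte 4: (ad ^ 52) ^ 72 = ff ^ 72 = 8d
byte 5: (44 ^ 1b) ^ 65 = 5f ^ 65 = 3a
byte 6: (5a ^ 1b) ^ 70 = 41 ^ 70 = 31
byte 7: (d8 ^ c6) ^ 6f = 1e ^ 6f = 71
byte 8: (ae ^ 34) ^ 72 = 9a ^ 72 = e8
byte 9: (7b ^ cd) ^ 74 = b6 ^ 74 = c2
byte 10: (5f ^ ed) ^ 20 = b2 ^ 20 = 92
byte 11: (6d ^ c9) ^ 33 = a4 ^ 33 = 97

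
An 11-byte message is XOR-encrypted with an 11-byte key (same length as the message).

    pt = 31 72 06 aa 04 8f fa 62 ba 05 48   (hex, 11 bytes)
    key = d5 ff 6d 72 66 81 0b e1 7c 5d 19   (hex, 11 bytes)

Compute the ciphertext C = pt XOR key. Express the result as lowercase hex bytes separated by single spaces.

e4 8d 6b d8 62 0e f1 83 c6 58 51

31 XOR d5 = e4
72 XOR ff = 8d
06 XOR 6d = 6b
aa XOR 72 = d8
04 XOR 66 = 62
8f XOR 81 = 0e
fa XOR 0b = f1
62 XOR e1 = 83
ba XOR 7c = c6
05 XOR 5d = 58
48 XOR 19 = 51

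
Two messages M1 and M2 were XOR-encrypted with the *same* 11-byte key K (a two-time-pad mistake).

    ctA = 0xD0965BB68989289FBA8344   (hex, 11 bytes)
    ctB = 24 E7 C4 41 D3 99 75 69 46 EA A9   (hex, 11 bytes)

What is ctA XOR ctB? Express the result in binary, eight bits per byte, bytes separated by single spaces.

11110100 01110001 10011111 11110111 01011010 00010000 01011101 11110110 11111100 01101001 11101101

ctA ⊕ ctB = (M1 ⊕ K) ⊕ (M2 ⊕ K) = M1 ⊕ M2 — the shared key cancels under XOR.
byte 0: 11010000 ^ 00100100 = 11110100
byte 1: 10010110 ^ 11100111 = 01110001
byte 2: 01011011 ^ 11000100 = 10011111
byte 3: 10110110 ^ 01000001 = 11110111
byte 4: 10001001 ^ 11010011 = 01011010
byte 5: 10001001 ^ 10011001 = 00010000
byte 6: 00101000 ^ 01110101 = 01011101
byte 7: 10011111 ^ 01101001 = 11110110
byte 8: 10111010 ^ 01000110 = 11111100
byte 9: 10000011 ^ 11101010 = 01101001
byte 10: 01000100 ^ 10101001 = 11101101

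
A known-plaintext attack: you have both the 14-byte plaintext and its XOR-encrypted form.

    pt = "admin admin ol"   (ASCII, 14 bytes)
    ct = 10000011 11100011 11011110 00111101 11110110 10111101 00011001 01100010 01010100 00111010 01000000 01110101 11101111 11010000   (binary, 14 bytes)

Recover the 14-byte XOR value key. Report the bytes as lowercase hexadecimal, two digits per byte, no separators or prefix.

e287b354989d780639532e5580bc

Since ct = pt ⊕ key, XORing both sides with pt gives key = pt ⊕ ct.
byte 0: 61 XOR 83 = e2
byte 1: 64 XOR e3 = 87
byte 2: 6d XOR de = b3
byte 3: 69 XOR 3d = 54
byte 4: 6e XOR f6 = 98
byte 5: 20 XOR bd = 9d
byte 6: 61 XOR 19 = 78
byte 7: 64 XOR 62 = 06
byte 8: 6d XOR 54 = 39
byte 9: 69 XOR 3a = 53
byte 10: 6e XOR 40 = 2e
byte 11: 20 XOR 75 = 55
byte 12: 6f XOR ef = 80
byte 13: 6c XOR d0 = bc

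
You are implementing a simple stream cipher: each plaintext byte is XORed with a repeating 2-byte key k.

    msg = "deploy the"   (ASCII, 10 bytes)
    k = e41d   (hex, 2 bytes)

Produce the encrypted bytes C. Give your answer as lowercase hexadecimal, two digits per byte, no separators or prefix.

The 2-byte key repeats, so the effective keystream is e4 1d e4 1d e4 1d e4 1d e4 1d.
byte 0: 01100100 ⊕ 11100100 = 10000000
byte 1: 01100101 ⊕ 00011101 = 01111000
byte 2: 01110000 ⊕ 11100100 = 10010100
byte 3: 01101100 ⊕ 00011101 = 01110001
byte 4: 01101111 ⊕ 11100100 = 10001011
byte 5: 01111001 ⊕ 00011101 = 01100100
byte 6: 00100000 ⊕ 11100100 = 11000100
byte 7: 01110100 ⊕ 00011101 = 01101001
byte 8: 01101000 ⊕ 11100100 = 10001100
byte 9: 01100101 ⊕ 00011101 = 01111000

807894718b64c4698c78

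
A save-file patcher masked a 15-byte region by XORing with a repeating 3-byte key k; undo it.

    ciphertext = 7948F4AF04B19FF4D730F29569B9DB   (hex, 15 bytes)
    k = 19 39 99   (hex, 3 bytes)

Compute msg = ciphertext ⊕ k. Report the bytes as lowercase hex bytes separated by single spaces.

60 71 6d b6 3d 28 86 cd 4e 29 cb 0c 70 80 42

The 3-byte key repeats, so the effective keystream is 19 39 99 19 39 99 19 39 99 19 39 99 19 39 99.
byte 0: 121 ^  25 =  96
byte 1:  72 ^  57 = 113
byte 2: 244 ^ 153 = 109
byte 3: 175 ^  25 = 182
byte 4:   4 ^  57 =  61
byte 5: 177 ^ 153 =  40
byte 6: 159 ^  25 = 134
byte 7: 244 ^  57 = 205
byte 8: 215 ^ 153 =  78
byte 9:  48 ^  25 =  41
byte 10: 242 ^  57 = 203
byte 11: 149 ^ 153 =  12
byte 12: 105 ^  25 = 112
byte 13: 185 ^  57 = 128
byte 14: 219 ^ 153 =  66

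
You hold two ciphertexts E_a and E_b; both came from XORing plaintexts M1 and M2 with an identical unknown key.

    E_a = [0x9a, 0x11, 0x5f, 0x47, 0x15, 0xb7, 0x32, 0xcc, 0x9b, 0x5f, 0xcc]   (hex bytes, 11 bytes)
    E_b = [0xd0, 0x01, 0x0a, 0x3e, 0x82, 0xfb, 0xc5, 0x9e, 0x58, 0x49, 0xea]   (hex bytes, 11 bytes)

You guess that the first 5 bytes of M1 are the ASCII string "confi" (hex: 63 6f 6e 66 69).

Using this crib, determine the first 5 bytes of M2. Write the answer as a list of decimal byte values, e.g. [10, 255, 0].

[41, 127, 59, 31, 254]

First, E_a ⊕ E_b = (M1 ⊕ K) ⊕ (M2 ⊕ K) = M1 ⊕ M2, so the key drops out. Then M2 = (M1 ⊕ M2) ⊕ M1 over the first 5 bytes.
byte 0: (9a xor d0) xor 63 = 4a xor 63 = 29
byte 1: (11 xor 01) xor 6f = 10 xor 6f = 7f
byte 2: (5f xor 0a) xor 6e = 55 xor 6e = 3b
byte 3: (47 xor 3e) xor 66 = 79 xor 66 = 1f
byte 4: (15 xor 82) xor 69 = 97 xor 69 = fe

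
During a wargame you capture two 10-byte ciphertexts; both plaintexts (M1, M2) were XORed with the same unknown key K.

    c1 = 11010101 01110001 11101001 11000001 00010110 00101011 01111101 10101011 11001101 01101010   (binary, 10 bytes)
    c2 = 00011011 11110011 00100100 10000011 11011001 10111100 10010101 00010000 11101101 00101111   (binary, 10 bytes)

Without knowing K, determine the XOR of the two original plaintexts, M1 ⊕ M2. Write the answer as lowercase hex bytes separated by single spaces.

c1 ⊕ c2 = (M1 ⊕ K) ⊕ (M2 ⊕ K) = M1 ⊕ M2 — the shared key cancels under XOR.
d5 XOR 1b = ce
71 XOR f3 = 82
e9 XOR 24 = cd
c1 XOR 83 = 42
16 XOR d9 = cf
2b XOR bc = 97
7d XOR 95 = e8
ab XOR 10 = bb
cd XOR ed = 20
6a XOR 2f = 45

ce 82 cd 42 cf 97 e8 bb 20 45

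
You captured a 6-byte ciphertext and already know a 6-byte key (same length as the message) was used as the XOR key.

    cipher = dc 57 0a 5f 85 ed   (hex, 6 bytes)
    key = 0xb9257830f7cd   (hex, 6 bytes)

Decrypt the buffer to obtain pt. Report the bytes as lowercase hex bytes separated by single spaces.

65 72 72 6f 72 20

byte 0: dc ^ b9 = 65
byte 1: 57 ^ 25 = 72
byte 2: 0a ^ 78 = 72
byte 3: 5f ^ 30 = 6f
byte 4: 85 ^ f7 = 72
byte 5: ed ^ cd = 20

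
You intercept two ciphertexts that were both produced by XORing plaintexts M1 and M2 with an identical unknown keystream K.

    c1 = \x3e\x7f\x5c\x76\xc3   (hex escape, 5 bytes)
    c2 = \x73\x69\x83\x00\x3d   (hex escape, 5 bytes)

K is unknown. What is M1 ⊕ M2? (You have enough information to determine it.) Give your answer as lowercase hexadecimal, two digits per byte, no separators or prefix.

c1 ⊕ c2 = (M1 ⊕ K) ⊕ (M2 ⊕ K) = M1 ⊕ M2 — the shared key cancels under XOR.
byte 0: 3e ^ 73 = 4d
byte 1: 7f ^ 69 = 16
byte 2: 5c ^ 83 = df
byte 3: 76 ^ 00 = 76
byte 4: c3 ^ 3d = fe

4d16df76fe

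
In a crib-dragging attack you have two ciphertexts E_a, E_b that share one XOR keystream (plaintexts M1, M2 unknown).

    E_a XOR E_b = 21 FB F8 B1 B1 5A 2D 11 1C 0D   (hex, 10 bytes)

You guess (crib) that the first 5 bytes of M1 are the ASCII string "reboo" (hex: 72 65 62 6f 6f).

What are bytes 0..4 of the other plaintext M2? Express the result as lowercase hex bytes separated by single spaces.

53 9e 9a de de

Since E_a ⊕ E_b = M1 ⊕ M2, XORing with the guessed M1 bytes yields the corresponding M2 bytes: M2 = (E_a ⊕ E_b) ⊕ M1.
21 ^ 72 = 53
fb ^ 65 = 9e
f8 ^ 62 = 9a
b1 ^ 6f = de
b1 ^ 6f = de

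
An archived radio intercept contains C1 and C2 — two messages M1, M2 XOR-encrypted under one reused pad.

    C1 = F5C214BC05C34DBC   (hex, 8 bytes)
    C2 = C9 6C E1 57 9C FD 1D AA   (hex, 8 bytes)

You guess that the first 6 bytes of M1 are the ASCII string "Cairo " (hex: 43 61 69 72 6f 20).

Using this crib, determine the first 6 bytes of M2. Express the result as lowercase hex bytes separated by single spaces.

First, C1 ⊕ C2 = (M1 ⊕ K) ⊕ (M2 ⊕ K) = M1 ⊕ M2, so the key drops out. Then M2 = (M1 ⊕ M2) ⊕ M1 over the first 6 bytes.
byte 0: (f5 ⊕ c9) ⊕ 43 = 3c ⊕ 43 = 7f
byte 1: (c2 ⊕ 6c) ⊕ 61 = ae ⊕ 61 = cf
byte 2: (14 ⊕ e1) ⊕ 69 = f5 ⊕ 69 = 9c
byte 3: (bc ⊕ 57) ⊕ 72 = eb ⊕ 72 = 99
byte 4: (05 ⊕ 9c) ⊕ 6f = 99 ⊕ 6f = f6
byte 5: (c3 ⊕ fd) ⊕ 20 = 3e ⊕ 20 = 1e

7f cf 9c 99 f6 1e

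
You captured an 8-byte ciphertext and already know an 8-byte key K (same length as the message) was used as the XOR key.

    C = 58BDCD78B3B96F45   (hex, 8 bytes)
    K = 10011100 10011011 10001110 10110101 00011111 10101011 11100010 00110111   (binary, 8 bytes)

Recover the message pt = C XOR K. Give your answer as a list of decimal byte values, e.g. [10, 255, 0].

[196, 38, 67, 205, 172, 18, 141, 114]

XOR is its own inverse, so applying the key byte-wise gives the result directly.
byte 0: 01011000 ⊕ 10011100 = 11000100
byte 1: 10111101 ⊕ 10011011 = 00100110
byte 2: 11001101 ⊕ 10001110 = 01000011
byte 3: 01111000 ⊕ 10110101 = 11001101
byte 4: 10110011 ⊕ 00011111 = 10101100
byte 5: 10111001 ⊕ 10101011 = 00010010
byte 6: 01101111 ⊕ 11100010 = 10001101
byte 7: 01000101 ⊕ 00110111 = 01110010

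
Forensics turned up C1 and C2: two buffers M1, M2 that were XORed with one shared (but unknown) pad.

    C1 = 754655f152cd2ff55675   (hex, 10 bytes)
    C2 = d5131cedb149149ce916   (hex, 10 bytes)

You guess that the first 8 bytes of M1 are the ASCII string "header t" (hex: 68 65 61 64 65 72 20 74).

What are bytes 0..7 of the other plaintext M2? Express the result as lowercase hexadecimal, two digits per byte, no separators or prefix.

c830287886f61b1d

First, C1 ⊕ C2 = (M1 ⊕ K) ⊕ (M2 ⊕ K) = M1 ⊕ M2, so the key drops out. Then M2 = (M1 ⊕ M2) ⊕ M1 over the first 8 bytes.
byte 0: (75 ⊕ d5) ⊕ 68 = a0 ⊕ 68 = c8
byte 1: (46 ⊕ 13) ⊕ 65 = 55 ⊕ 65 = 30
byte 2: (55 ⊕ 1c) ⊕ 61 = 49 ⊕ 61 = 28
byte 3: (f1 ⊕ ed) ⊕ 64 = 1c ⊕ 64 = 78
byte 4: (52 ⊕ b1) ⊕ 65 = e3 ⊕ 65 = 86
byte 5: (cd ⊕ 49) ⊕ 72 = 84 ⊕ 72 = f6
byte 6: (2f ⊕ 14) ⊕ 20 = 3b ⊕ 20 = 1b
byte 7: (f5 ⊕ 9c) ⊕ 74 = 69 ⊕ 74 = 1d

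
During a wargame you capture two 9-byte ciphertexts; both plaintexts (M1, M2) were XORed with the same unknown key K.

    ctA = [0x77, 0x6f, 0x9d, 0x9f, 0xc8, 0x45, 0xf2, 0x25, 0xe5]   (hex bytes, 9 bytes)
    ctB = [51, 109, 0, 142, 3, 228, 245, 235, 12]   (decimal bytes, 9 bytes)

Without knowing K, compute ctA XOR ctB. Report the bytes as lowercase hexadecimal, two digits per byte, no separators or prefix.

44029d11cba107cee9

ctA ⊕ ctB = (M1 ⊕ K) ⊕ (M2 ⊕ K) = M1 ⊕ M2 — the shared key cancels under XOR.
byte 0: 77 XOR 33 = 44
byte 1: 6f XOR 6d = 02
byte 2: 9d XOR 00 = 9d
byte 3: 9f XOR 8e = 11
byte 4: c8 XOR 03 = cb
byte 5: 45 XOR e4 = a1
byte 6: f2 XOR f5 = 07
byte 7: 25 XOR eb = ce
byte 8: e5 XOR 0c = e9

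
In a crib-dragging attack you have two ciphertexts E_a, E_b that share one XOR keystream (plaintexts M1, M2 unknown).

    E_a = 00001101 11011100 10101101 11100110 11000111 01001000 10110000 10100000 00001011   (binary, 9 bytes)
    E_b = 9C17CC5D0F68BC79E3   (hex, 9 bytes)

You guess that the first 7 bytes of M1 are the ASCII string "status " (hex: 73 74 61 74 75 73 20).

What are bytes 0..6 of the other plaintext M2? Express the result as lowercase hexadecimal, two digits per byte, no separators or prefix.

e2bf00cfbd532c

First, E_a ⊕ E_b = (M1 ⊕ K) ⊕ (M2 ⊕ K) = M1 ⊕ M2, so the key drops out. Then M2 = (M1 ⊕ M2) ⊕ M1 over the first 7 bytes.
byte 0: (0d XOR 9c) XOR 73 = 91 XOR 73 = e2
byte 1: (dc XOR 17) XOR 74 = cb XOR 74 = bf
byte 2: (ad XOR cc) XOR 61 = 61 XOR 61 = 00
byte 3: (e6 XOR 5d) XOR 74 = bb XOR 74 = cf
byte 4: (c7 XOR 0f) XOR 75 = c8 XOR 75 = bd
byte 5: (48 XOR 68) XOR 73 = 20 XOR 73 = 53
byte 6: (b0 XOR bc) XOR 20 = 0c XOR 20 = 2c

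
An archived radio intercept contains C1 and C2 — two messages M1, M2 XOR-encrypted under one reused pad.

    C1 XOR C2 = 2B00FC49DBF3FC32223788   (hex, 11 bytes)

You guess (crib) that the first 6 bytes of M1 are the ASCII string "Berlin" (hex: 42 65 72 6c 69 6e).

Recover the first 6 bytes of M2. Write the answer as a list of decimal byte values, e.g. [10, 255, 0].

[105, 101, 142, 37, 178, 157]

Since C1 ⊕ C2 = M1 ⊕ M2, XORing with the guessed M1 bytes yields the corresponding M2 bytes: M2 = (C1 ⊕ C2) ⊕ M1.
byte 0: 00101011 XOR 01000010 = 01101001
byte 1: 00000000 XOR 01100101 = 01100101
byte 2: 11111100 XOR 01110010 = 10001110
byte 3: 01001001 XOR 01101100 = 00100101
byte 4: 11011011 XOR 01101001 = 10110010
byte 5: 11110011 XOR 01101110 = 10011101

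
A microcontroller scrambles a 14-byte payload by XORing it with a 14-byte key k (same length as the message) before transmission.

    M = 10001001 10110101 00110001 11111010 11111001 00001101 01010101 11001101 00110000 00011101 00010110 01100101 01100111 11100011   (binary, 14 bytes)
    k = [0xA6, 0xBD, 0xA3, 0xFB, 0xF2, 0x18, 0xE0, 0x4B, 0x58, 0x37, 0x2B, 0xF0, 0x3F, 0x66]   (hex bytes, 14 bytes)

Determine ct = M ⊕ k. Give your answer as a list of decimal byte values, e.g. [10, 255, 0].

[47, 8, 146, 1, 11, 21, 181, 134, 104, 42, 61, 149, 88, 133]

XOR is its own inverse, so applying the key byte-wise gives the result directly.
10001001 XOR 10100110 = 00101111
10110101 XOR 10111101 = 00001000
00110001 XOR 10100011 = 10010010
11111010 XOR 11111011 = 00000001
11111001 XOR 11110010 = 00001011
00001101 XOR 00011000 = 00010101
01010101 XOR 11100000 = 10110101
11001101 XOR 01001011 = 10000110
00110000 XOR 01011000 = 01101000
00011101 XOR 00110111 = 00101010
00010110 XOR 00101011 = 00111101
01100101 XOR 11110000 = 10010101
01100111 XOR 00111111 = 01011000
11100011 XOR 01100110 = 10000101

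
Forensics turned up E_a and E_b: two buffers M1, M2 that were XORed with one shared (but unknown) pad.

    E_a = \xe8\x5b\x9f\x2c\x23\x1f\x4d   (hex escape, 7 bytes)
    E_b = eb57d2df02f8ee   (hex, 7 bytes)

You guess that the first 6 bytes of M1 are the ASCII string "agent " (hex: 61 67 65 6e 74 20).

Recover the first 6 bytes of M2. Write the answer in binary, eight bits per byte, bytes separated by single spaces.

First, E_a ⊕ E_b = (M1 ⊕ K) ⊕ (M2 ⊕ K) = M1 ⊕ M2, so the key drops out. Then M2 = (M1 ⊕ M2) ⊕ M1 over the first 6 bytes.
byte 0: (e8 ⊕ eb) ⊕ 61 = 03 ⊕ 61 = 62
byte 1: (5b ⊕ 57) ⊕ 67 = 0c ⊕ 67 = 6b
byte 2: (9f ⊕ d2) ⊕ 65 = 4d ⊕ 65 = 28
byte 3: (2c ⊕ df) ⊕ 6e = f3 ⊕ 6e = 9d
byte 4: (23 ⊕ 02) ⊕ 74 = 21 ⊕ 74 = 55
byte 5: (1f ⊕ f8) ⊕ 20 = e7 ⊕ 20 = c7

01100010 01101011 00101000 10011101 01010101 11000111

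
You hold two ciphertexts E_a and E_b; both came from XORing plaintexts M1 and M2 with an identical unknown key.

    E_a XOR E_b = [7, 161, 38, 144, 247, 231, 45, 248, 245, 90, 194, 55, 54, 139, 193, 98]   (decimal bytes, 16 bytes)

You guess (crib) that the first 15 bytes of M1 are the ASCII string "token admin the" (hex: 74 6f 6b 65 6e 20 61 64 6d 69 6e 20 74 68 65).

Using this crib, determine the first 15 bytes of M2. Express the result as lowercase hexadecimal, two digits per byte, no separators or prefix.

Since E_a ⊕ E_b = M1 ⊕ M2, XORing with the guessed M1 bytes yields the corresponding M2 bytes: M2 = (E_a ⊕ E_b) ⊕ M1.
byte 0: 07 ^ 74 = 73
byte 1: a1 ^ 6f = ce
byte 2: 26 ^ 6b = 4d
byte 3: 90 ^ 65 = f5
byte 4: f7 ^ 6e = 99
byte 5: e7 ^ 20 = c7
byte 6: 2d ^ 61 = 4c
byte 7: f8 ^ 64 = 9c
byte 8: f5 ^ 6d = 98
byte 9: 5a ^ 69 = 33
byte 10: c2 ^ 6e = ac
byte 11: 37 ^ 20 = 17
byte 12: 36 ^ 74 = 42
byte 13: 8b ^ 68 = e3
byte 14: c1 ^ 65 = a4

73ce4df599c74c9c9833ac1742e3a4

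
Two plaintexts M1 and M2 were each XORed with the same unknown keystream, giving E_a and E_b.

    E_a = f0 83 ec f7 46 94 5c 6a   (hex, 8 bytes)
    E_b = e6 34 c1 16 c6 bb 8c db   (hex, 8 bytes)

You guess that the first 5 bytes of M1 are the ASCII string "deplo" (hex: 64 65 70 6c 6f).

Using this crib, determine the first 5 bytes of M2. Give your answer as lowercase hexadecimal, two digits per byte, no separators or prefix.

72d25d8def

First, E_a ⊕ E_b = (M1 ⊕ K) ⊕ (M2 ⊕ K) = M1 ⊕ M2, so the key drops out. Then M2 = (M1 ⊕ M2) ⊕ M1 over the first 5 bytes.
byte 0: (f0 ⊕ e6) ⊕ 64 = 16 ⊕ 64 = 72
byte 1: (83 ⊕ 34) ⊕ 65 = b7 ⊕ 65 = d2
byte 2: (ec ⊕ c1) ⊕ 70 = 2d ⊕ 70 = 5d
byte 3: (f7 ⊕ 16) ⊕ 6c = e1 ⊕ 6c = 8d
byte 4: (46 ⊕ c6) ⊕ 6f = 80 ⊕ 6f = ef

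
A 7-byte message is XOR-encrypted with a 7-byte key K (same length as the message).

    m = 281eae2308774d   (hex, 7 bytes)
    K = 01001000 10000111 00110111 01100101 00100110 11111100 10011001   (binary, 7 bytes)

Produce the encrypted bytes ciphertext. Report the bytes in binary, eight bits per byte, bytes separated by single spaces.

01100000 10011001 10011001 01000110 00101110 10001011 11010100

XOR is its own inverse, so applying the key byte-wise gives the result directly.
byte 0:  40 ^  72 =  96
byte 1:  30 ^ 135 = 153
byte 2: 174 ^  55 = 153
byte 3:  35 ^ 101 =  70
byte 4:   8 ^  38 =  46
byte 5: 119 ^ 252 = 139
byte 6:  77 ^ 153 = 212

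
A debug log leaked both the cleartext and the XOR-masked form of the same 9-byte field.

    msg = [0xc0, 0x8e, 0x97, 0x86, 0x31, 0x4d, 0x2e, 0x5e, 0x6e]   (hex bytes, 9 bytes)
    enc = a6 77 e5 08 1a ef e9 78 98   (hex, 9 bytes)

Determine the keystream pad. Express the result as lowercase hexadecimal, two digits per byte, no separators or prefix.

66f9728e2ba2c726f6

Since enc = msg ⊕ pad, XORing both sides with msg gives pad = msg ⊕ enc.
byte 0: c0 ⊕ a6 = 66
byte 1: 8e ⊕ 77 = f9
byte 2: 97 ⊕ e5 = 72
byte 3: 86 ⊕ 08 = 8e
byte 4: 31 ⊕ 1a = 2b
byte 5: 4d ⊕ ef = a2
byte 6: 2e ⊕ e9 = c7
byte 7: 5e ⊕ 78 = 26
byte 8: 6e ⊕ 98 = f6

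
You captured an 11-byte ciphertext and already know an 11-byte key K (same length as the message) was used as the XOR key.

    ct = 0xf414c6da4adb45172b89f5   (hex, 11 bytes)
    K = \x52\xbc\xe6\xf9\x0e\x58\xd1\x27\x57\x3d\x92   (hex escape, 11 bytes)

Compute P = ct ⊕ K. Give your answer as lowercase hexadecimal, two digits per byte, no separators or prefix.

XOR is its own inverse, so applying the key byte-wise gives the result directly.
f4 ⊕ 52 = a6
14 ⊕ bc = a8
c6 ⊕ e6 = 20
da ⊕ f9 = 23
4a ⊕ 0e = 44
db ⊕ 58 = 83
45 ⊕ d1 = 94
17 ⊕ 27 = 30
2b ⊕ 57 = 7c
89 ⊕ 3d = b4
f5 ⊕ 92 = 67

a6a82023448394307cb467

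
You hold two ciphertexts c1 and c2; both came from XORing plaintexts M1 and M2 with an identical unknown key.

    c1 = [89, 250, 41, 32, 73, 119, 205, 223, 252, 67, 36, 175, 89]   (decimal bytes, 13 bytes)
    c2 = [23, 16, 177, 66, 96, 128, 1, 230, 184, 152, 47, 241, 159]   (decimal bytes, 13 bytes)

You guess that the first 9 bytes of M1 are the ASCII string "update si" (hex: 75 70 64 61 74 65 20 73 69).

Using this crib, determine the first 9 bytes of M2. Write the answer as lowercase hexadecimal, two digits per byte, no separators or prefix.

First, c1 ⊕ c2 = (M1 ⊕ K) ⊕ (M2 ⊕ K) = M1 ⊕ M2, so the key drops out. Then M2 = (M1 ⊕ M2) ⊕ M1 over the first 9 bytes.
byte 0: (59 ^ 17) ^ 75 = 4e ^ 75 = 3b
byte 1: (fa ^ 10) ^ 70 = ea ^ 70 = 9a
byte 2: (29 ^ b1) ^ 64 = 98 ^ 64 = fc
byte 3: (20 ^ 42) ^ 61 = 62 ^ 61 = 03
byte 4: (49 ^ 60) ^ 74 = 29 ^ 74 = 5d
byte 5: (77 ^ 80) ^ 65 = f7 ^ 65 = 92
byte 6: (cd ^ 01) ^ 20 = cc ^ 20 = ec
byte 7: (df ^ e6) ^ 73 = 39 ^ 73 = 4a
byte 8: (fc ^ b8) ^ 69 = 44 ^ 69 = 2d

3b9afc035d92ec4a2d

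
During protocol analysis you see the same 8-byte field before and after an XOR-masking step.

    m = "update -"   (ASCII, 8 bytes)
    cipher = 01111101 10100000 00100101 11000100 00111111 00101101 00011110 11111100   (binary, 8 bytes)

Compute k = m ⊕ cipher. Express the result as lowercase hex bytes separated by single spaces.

08 d0 41 a5 4b 48 3e d1

Since cipher = m ⊕ k, XORing both sides with m gives k = m ⊕ cipher.
byte 0: 75 xor 7d = 08
byte 1: 70 xor a0 = d0
byte 2: 64 xor 25 = 41
byte 3: 61 xor c4 = a5
byte 4: 74 xor 3f = 4b
byte 5: 65 xor 2d = 48
byte 6: 20 xor 1e = 3e
byte 7: 2d xor fc = d1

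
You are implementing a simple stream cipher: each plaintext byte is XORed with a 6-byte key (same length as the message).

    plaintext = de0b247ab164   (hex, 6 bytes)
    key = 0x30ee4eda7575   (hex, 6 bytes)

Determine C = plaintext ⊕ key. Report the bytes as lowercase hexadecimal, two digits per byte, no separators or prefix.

eee56aa0c411

XOR is its own inverse, so applying the key byte-wise gives the result directly.
222 xor  48 = 238
 11 xor 238 = 229
 36 xor  78 = 106
122 xor 218 = 160
177 xor 117 = 196
100 xor 117 =  17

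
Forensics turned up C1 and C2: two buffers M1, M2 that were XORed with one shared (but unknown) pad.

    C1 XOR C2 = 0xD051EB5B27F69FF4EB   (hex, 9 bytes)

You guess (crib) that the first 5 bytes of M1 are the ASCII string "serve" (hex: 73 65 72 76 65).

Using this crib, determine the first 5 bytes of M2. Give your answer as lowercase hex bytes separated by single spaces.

a3 34 99 2d 42

Since C1 ⊕ C2 = M1 ⊕ M2, XORing with the guessed M1 bytes yields the corresponding M2 bytes: M2 = (C1 ⊕ C2) ⊕ M1.
11010000 XOR 01110011 = 10100011
01010001 XOR 01100101 = 00110100
11101011 XOR 01110010 = 10011001
01011011 XOR 01110110 = 00101101
00100111 XOR 01100101 = 01000010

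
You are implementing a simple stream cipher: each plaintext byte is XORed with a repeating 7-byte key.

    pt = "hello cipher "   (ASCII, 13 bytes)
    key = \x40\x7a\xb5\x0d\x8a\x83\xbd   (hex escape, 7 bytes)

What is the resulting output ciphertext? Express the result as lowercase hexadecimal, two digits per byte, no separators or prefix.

281fd961e5a3de290add68f8a3

The 7-byte key repeats, so the effective keystream is 40 7a b5 0d 8a 83 bd 40 7a b5 0d 8a 83.
byte 0: 68 xor 40 = 28
byte 1: 65 xor 7a = 1f
byte 2: 6c xor b5 = d9
byte 3: 6c xor 0d = 61
byte 4: 6f xor 8a = e5
byte 5: 20 xor 83 = a3
byte 6: 63 xor bd = de
byte 7: 69 xor 40 = 29
byte 8: 70 xor 7a = 0a
byte 9: 68 xor b5 = dd
byte 10: 65 xor 0d = 68
byte 11: 72 xor 8a = f8
byte 12: 20 xor 83 = a3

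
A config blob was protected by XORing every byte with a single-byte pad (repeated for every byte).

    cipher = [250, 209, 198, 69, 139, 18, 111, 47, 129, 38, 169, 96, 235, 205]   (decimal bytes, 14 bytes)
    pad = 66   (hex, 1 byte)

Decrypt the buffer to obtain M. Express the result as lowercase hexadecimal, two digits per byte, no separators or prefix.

The 1-byte key repeats, so the effective keystream is 66 66 66 66 66 66 66 66 66 66 66 66 66 66.
byte 0: fa xor 66 = 9c
byte 1: d1 xor 66 = b7
byte 2: c6 xor 66 = a0
byte 3: 45 xor 66 = 23
byte 4: 8b xor 66 = ed
byte 5: 12 xor 66 = 74
byte 6: 6f xor 66 = 09
byte 7: 2f xor 66 = 49
byte 8: 81 xor 66 = e7
byte 9: 26 xor 66 = 40
byte 10: a9 xor 66 = cf
byte 11: 60 xor 66 = 06
byte 12: eb xor 66 = 8d
byte 13: cd xor 66 = ab

9cb7a023ed740949e740cf068dab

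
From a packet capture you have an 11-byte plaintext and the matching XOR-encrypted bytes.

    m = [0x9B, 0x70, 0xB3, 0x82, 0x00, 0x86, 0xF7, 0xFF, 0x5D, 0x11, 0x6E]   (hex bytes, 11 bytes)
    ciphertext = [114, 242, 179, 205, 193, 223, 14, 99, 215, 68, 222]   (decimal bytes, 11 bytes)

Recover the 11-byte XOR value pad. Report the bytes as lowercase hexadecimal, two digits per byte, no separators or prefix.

Since ciphertext = m ⊕ pad, XORing both sides with m gives pad = m ⊕ ciphertext.
byte 0: 10011011 ^ 01110010 = 11101001
byte 1: 01110000 ^ 11110010 = 10000010
byte 2: 10110011 ^ 10110011 = 00000000
byte 3: 10000010 ^ 11001101 = 01001111
byte 4: 00000000 ^ 11000001 = 11000001
byte 5: 10000110 ^ 11011111 = 01011001
byte 6: 11110111 ^ 00001110 = 11111001
byte 7: 11111111 ^ 01100011 = 10011100
byte 8: 01011101 ^ 11010111 = 10001010
byte 9: 00010001 ^ 01000100 = 01010101
byte 10: 01101110 ^ 11011110 = 10110000

e982004fc159f99c8a55b0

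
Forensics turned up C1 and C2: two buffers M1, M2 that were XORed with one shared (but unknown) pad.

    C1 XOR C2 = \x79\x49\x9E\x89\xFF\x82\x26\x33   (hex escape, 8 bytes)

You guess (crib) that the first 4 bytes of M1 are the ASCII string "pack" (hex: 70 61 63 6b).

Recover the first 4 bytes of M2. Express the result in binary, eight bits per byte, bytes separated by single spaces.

Since C1 ⊕ C2 = M1 ⊕ M2, XORing with the guessed M1 bytes yields the corresponding M2 bytes: M2 = (C1 ⊕ C2) ⊕ M1.
01111001 XOR 01110000 = 00001001
01001001 XOR 01100001 = 00101000
10011110 XOR 01100011 = 11111101
10001001 XOR 01101011 = 11100010

00001001 00101000 11111101 11100010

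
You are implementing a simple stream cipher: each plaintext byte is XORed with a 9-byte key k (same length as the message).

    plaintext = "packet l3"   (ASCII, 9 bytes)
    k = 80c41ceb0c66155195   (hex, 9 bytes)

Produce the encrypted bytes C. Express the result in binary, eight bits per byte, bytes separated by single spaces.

11110000 10100101 01111111 10000000 01101001 00010010 00110101 00111101 10100110

byte 0: 70 ^ 80 = f0
byte 1: 61 ^ c4 = a5
byte 2: 63 ^ 1c = 7f
byte 3: 6b ^ eb = 80
byte 4: 65 ^ 0c = 69
byte 5: 74 ^ 66 = 12
byte 6: 20 ^ 15 = 35
byte 7: 6c ^ 51 = 3d
byte 8: 33 ^ 95 = a6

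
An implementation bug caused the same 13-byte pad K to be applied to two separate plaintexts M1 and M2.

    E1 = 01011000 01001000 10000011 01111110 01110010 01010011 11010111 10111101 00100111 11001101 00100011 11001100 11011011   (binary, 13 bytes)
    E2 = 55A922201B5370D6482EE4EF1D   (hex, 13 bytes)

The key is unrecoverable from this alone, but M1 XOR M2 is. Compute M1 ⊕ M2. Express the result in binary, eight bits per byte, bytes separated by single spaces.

00001101 11100001 10100001 01011110 01101001 00000000 10100111 01101011 01101111 11100011 11000111 00100011 11000110

E1 ⊕ E2 = (M1 ⊕ K) ⊕ (M2 ⊕ K) = M1 ⊕ M2 — the shared key cancels under XOR.
01011000 XOR 01010101 = 00001101
01001000 XOR 10101001 = 11100001
10000011 XOR 00100010 = 10100001
01111110 XOR 00100000 = 01011110
01110010 XOR 00011011 = 01101001
01010011 XOR 01010011 = 00000000
11010111 XOR 01110000 = 10100111
10111101 XOR 11010110 = 01101011
00100111 XOR 01001000 = 01101111
11001101 XOR 00101110 = 11100011
00100011 XOR 11100100 = 11000111
11001100 XOR 11101111 = 00100011
11011011 XOR 00011101 = 11000110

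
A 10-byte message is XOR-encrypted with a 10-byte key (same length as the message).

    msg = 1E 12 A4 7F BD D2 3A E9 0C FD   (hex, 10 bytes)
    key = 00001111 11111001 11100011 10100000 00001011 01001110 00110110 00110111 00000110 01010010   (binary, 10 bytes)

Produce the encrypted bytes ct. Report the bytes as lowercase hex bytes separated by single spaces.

byte 0:  30 ⊕  15 =  17
byte 1:  18 ⊕ 249 = 235
byte 2: 164 ⊕ 227 =  71
byte 3: 127 ⊕ 160 = 223
byte 4: 189 ⊕  11 = 182
byte 5: 210 ⊕  78 = 156
byte 6:  58 ⊕  54 =  12
byte 7: 233 ⊕  55 = 222
byte 8:  12 ⊕   6 =  10
byte 9: 253 ⊕  82 = 175

11 eb 47 df b6 9c 0c de 0a af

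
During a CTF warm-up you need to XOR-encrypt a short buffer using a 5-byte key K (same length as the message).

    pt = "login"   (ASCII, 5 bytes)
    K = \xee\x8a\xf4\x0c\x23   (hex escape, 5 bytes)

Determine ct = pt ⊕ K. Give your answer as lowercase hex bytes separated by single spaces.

byte 0: 6c ⊕ ee = 82
byte 1: 6f ⊕ 8a = e5
byte 2: 67 ⊕ f4 = 93
byte 3: 69 ⊕ 0c = 65
byte 4: 6e ⊕ 23 = 4d

82 e5 93 65 4d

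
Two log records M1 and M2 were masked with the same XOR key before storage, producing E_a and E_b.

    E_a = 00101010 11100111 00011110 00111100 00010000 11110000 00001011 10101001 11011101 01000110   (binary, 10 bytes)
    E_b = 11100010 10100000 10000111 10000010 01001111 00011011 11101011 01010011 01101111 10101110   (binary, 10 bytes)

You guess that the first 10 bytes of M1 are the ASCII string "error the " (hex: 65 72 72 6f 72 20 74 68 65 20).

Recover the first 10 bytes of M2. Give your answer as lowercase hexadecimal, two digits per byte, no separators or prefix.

ad35ebd12dcb9492d7c8

First, E_a ⊕ E_b = (M1 ⊕ K) ⊕ (M2 ⊕ K) = M1 ⊕ M2, so the key drops out. Then M2 = (M1 ⊕ M2) ⊕ M1 over the first 10 bytes.
byte 0: (2a xor e2) xor 65 = c8 xor 65 = ad
byte 1: (e7 xor a0) xor 72 = 47 xor 72 = 35
byte 2: (1e xor 87) xor 72 = 99 xor 72 = eb
byte 3: (3c xor 82) xor 6f = be xor 6f = d1
byte 4: (10 xor 4f) xor 72 = 5f xor 72 = 2d
byte 5: (f0 xor 1b) xor 20 = eb xor 20 = cb
byte 6: (0b xor eb) xor 74 = e0 xor 74 = 94
byte 7: (a9 xor 53) xor 68 = fa xor 68 = 92
byte 8: (dd xor 6f) xor 65 = b2 xor 65 = d7
byte 9: (46 xor ae) xor 20 = e8 xor 20 = c8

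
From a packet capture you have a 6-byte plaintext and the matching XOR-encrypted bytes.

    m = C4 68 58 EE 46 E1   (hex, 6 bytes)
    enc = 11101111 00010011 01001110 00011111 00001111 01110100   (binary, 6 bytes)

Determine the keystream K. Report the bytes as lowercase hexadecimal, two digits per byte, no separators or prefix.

Since enc = m ⊕ K, XORing both sides with m gives K = m ⊕ enc.
196 ^ 239 =  43
104 ^  19 = 123
 88 ^  78 =  22
238 ^  31 = 241
 70 ^  15 =  73
225 ^ 116 = 149

2b7b16f14995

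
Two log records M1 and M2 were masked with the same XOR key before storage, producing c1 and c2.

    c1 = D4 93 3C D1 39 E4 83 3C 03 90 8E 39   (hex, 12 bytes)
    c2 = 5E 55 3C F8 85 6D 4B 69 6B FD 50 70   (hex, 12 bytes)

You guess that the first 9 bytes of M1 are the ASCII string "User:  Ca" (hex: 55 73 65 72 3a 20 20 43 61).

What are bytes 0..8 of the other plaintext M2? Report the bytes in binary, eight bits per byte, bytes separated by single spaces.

11011111 10110101 01100101 01011011 10000110 10101001 11101000 00010110 00001001

First, c1 ⊕ c2 = (M1 ⊕ K) ⊕ (M2 ⊕ K) = M1 ⊕ M2, so the key drops out. Then M2 = (M1 ⊕ M2) ⊕ M1 over the first 9 bytes.
byte 0: (d4 ⊕ 5e) ⊕ 55 = 8a ⊕ 55 = df
byte 1: (93 ⊕ 55) ⊕ 73 = c6 ⊕ 73 = b5
byte 2: (3c ⊕ 3c) ⊕ 65 = 00 ⊕ 65 = 65
byte 3: (d1 ⊕ f8) ⊕ 72 = 29 ⊕ 72 = 5b
byte 4: (39 ⊕ 85) ⊕ 3a = bc ⊕ 3a = 86
byte 5: (e4 ⊕ 6d) ⊕ 20 = 89 ⊕ 20 = a9
byte 6: (83 ⊕ 4b) ⊕ 20 = c8 ⊕ 20 = e8
byte 7: (3c ⊕ 69) ⊕ 43 = 55 ⊕ 43 = 16
byte 8: (03 ⊕ 6b) ⊕ 61 = 68 ⊕ 61 = 09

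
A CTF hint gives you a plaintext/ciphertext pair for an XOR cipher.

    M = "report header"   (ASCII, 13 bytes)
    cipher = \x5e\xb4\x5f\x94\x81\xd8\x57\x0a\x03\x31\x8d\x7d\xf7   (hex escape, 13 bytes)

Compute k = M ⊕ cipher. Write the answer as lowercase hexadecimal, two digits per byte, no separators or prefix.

2cd12ffbf3ac77626650e91885

Since cipher = M ⊕ k, XORing both sides with M gives k = M ⊕ cipher.
72 ⊕ 5e = 2c
65 ⊕ b4 = d1
70 ⊕ 5f = 2f
6f ⊕ 94 = fb
72 ⊕ 81 = f3
74 ⊕ d8 = ac
20 ⊕ 57 = 77
68 ⊕ 0a = 62
65 ⊕ 03 = 66
61 ⊕ 31 = 50
64 ⊕ 8d = e9
65 ⊕ 7d = 18
72 ⊕ f7 = 85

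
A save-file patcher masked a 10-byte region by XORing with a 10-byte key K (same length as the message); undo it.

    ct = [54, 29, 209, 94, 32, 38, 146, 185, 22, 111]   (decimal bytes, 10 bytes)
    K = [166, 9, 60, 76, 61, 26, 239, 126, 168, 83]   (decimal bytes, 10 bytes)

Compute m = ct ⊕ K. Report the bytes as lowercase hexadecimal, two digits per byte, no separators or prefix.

9014ed121d3c7dc7be3c

36 xor a6 = 90
1d xor 09 = 14
d1 xor 3c = ed
5e xor 4c = 12
20 xor 3d = 1d
26 xor 1a = 3c
92 xor ef = 7d
b9 xor 7e = c7
16 xor a8 = be
6f xor 53 = 3c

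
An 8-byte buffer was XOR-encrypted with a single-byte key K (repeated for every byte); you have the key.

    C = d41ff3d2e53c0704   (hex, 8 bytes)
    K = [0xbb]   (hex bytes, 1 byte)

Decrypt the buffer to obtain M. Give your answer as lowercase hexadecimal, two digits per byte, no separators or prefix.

The 1-byte key repeats, so the effective keystream is bb bb bb bb bb bb bb bb.
byte 0: d4 XOR bb = 6f
byte 1: 1f XOR bb = a4
byte 2: f3 XOR bb = 48
byte 3: d2 XOR bb = 69
byte 4: e5 XOR bb = 5e
byte 5: 3c XOR bb = 87
byte 6: 07 XOR bb = bc
byte 7: 04 XOR bb = bf

6fa448695e87bcbf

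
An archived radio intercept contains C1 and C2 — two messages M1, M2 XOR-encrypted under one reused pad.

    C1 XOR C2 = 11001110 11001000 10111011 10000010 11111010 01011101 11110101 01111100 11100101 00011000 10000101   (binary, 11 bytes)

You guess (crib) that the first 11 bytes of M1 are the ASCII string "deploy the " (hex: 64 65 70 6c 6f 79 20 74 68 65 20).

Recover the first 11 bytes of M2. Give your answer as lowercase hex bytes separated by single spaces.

aa ad cb ee 95 24 d5 08 8d 7d a5

Since C1 ⊕ C2 = M1 ⊕ M2, XORing with the guessed M1 bytes yields the corresponding M2 bytes: M2 = (C1 ⊕ C2) ⊕ M1.
ce ^ 64 = aa
c8 ^ 65 = ad
bb ^ 70 = cb
82 ^ 6c = ee
fa ^ 6f = 95
5d ^ 79 = 24
f5 ^ 20 = d5
7c ^ 74 = 08
e5 ^ 68 = 8d
18 ^ 65 = 7d
85 ^ 20 = a5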